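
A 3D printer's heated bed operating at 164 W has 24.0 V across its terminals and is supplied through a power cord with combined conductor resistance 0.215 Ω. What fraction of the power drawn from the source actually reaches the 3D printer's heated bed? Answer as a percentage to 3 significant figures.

I = P / V = 164 / 24.0 = 6.833 A through the power cord.
P_line = I² R_line = (6.833)² × 0.215 = 10.04 W
P_source = P_load + P_line = 164.0 + 10.04 = 174.0 W
η = P_load / P_source = 164.0 / 174.0 = 0.9423

94.2 %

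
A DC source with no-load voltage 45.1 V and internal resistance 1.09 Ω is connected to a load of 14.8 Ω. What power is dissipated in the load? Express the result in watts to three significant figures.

Find the circuit current first, then P = I²R for the load (series elements share I).
I = ε / (r + R) = 45.1 / (1.09 + 14.8) = 2.838 A
P_load = I² R = (2.838)² × 14.8 = 119.2 W

119 W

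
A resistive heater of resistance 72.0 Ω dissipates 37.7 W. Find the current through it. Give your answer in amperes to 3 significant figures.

Rearranging the power relation for the two known quantities gives I = √(P / R).
I = √(37.7 / 72.0) = 0.7236 A

0.724 A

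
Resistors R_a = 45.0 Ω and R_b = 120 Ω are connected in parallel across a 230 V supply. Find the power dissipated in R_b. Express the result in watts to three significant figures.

Every branch has 230 V across it, so for R_b the power is simply V²/R.
P_R_b = V² / R_b = (230)² / 120 Ω = 440.8 W

441 W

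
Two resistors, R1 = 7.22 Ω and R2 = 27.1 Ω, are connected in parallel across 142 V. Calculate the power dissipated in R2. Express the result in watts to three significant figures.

744 W

R2 sits directly across the source, so P = V²/R with V = 142 V.
P_R2 = V² / R2 = (142)² / 27.1 Ω = 744.1 W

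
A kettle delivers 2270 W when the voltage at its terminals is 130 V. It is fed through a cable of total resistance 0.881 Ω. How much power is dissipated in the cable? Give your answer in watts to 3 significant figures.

The cable and load are in series, so the same current flows in both; the loss is I²R_line.
I = P / V = 2270 / 130 = 17.46 A through the cable.
P_line = I² R_line = (17.46)² × 0.881 = 268.6 W

269 W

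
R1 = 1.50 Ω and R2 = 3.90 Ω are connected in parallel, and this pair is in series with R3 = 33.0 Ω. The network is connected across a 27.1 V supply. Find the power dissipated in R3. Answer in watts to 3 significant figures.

Collapse the R1‖R2 pair into one equivalent R_p; then R_p and R3 form a series string.
R_p = (1.50×3.90)/(1.50+3.90) = 1.083 Ω
R_total = R_p + 33.0 = 1.083 + 33.0 = 34.08 Ω
I = V / R_total = 27.1 / 34.08 = 0.7951 A
All the supply current flows through R3; use P = I²R3.
P_R3 = (0.7951)² × 33.0 = 20.86 W

20.9 W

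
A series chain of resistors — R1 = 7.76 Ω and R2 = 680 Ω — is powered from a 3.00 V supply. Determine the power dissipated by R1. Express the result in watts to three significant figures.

0.000148 W

The current is common to all series resistors; compute it, then apply P = I²R for the target.
R_total = 7.76 + 680 = 687.8 Ω
I = V / R_total = 3.00 / 687.8 = 0.004362 A
P_R1 = I² × R1 = (0.004362)² × 7.76 = 0.0001476 W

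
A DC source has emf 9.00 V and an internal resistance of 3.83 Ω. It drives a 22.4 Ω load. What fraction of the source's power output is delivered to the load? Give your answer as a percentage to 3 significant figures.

85.4 %

Efficiency is P_load / P_total. With a series r and R sharing the same I, P = I²R for each, so η = R/(R+r).
η = R / (R + r) = 22.4 / (22.4 + 3.83) = 0.8540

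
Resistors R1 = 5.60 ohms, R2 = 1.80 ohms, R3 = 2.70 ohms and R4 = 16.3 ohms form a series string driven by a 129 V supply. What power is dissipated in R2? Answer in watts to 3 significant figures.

Series elements share the same current, so find I first, then use P = I²R.
R_total = 5.60 + 1.80 + 2.70 + 16.3 = 26.40 Ω
I = V / R_total = 129 / 26.40 = 4.886 A
P_R2 = I² × R2 = (4.886)² × 1.80 = 42.98 W

43.0 W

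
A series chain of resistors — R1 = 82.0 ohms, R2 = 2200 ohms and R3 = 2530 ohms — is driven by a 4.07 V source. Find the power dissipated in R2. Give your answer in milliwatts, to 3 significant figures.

1.57 mW

Series elements share the same current, so find I first, then use P = I²R.
R_total = 82.0 + 2200 + 2530 = 4812 Ω
I = V / R_total = 4.07 / 4812 = 0.0008458 A
P_R2 = I² × R2 = (0.0008458)² × 2200 = 0.001574 W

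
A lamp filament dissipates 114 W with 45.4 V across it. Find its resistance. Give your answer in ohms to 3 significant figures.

18.1 Ω

Inverting the appropriate power form: R = V² / P.
R = (45.4)² / 114 = 18.08 Ω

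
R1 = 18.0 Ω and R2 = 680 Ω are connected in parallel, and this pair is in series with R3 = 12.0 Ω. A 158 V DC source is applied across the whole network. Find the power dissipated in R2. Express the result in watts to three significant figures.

Combine R1 and R2 into their parallel equivalent first, reducing the network to two series resistors.
R_p = (18.0×680)/(18.0+680) = 17.54 Ω
R_total = R_p + 12.0 = 17.54 + 12.0 = 29.54 Ω
I = V / R_total = 158 / 29.54 = 5.349 A
Voltage across the parallel pair: V_p = I × R_p = 5.349 × 17.54 = 93.81 V
Use P = V²/R for R2 with V = V_p.
P_R2 = (93.81)² / 680 = 12.94 W

12.9 W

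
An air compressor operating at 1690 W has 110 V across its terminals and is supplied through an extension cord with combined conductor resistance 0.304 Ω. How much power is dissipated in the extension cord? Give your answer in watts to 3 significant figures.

The extension cord is a series resistance carrying the load current; its dissipation is I²R_line.
I = P / V = 1690 / 110 = 15.36 A through the extension cord.
P_line = I² R_line = (15.36)² × 0.304 = 71.76 W

71.8 W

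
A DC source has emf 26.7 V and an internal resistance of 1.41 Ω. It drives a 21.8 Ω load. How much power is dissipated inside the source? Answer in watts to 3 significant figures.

1.87 W

The source's internal resistance is just another series element carrying I; its dissipation is I²r.
I = ε / (r + R) = 26.7 / (1.41 + 21.8) = 1.150 A
P_int = I² r = (1.150)² × 1.41 = 1.866 W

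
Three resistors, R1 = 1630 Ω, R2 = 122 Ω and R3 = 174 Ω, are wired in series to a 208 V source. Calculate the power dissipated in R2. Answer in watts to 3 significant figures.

1.42 W

Every series element carries the same I. Get I from the total resistance, then P = I² × R2.
R_total = 1630 + 122 + 174 = 1926 Ω
I = V / R_total = 208 / 1926 = 0.1080 A
P_R2 = I² × R2 = (0.1080)² × 122 = 1.423 W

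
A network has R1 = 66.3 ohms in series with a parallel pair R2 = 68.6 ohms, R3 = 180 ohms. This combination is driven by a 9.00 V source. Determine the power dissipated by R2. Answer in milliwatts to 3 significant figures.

217 mW

Collapse R2‖R3 to a single equivalent, reducing the network to two series elements.
R_p = (68.6×180)/(68.6+180) = 49.67 Ω
R_total = 66.3 + 49.67 = 116.0 Ω
I = V / R_total = 9.00 / 116.0 = 0.07761 A
Voltage across the parallel pair: V_p = I × R_p = 0.07761 × 49.67 = 3.855 V
With V_p across R2, its power is V_p²/R2.
P_R2 = (3.855)² / 68.6 = 0.2166 W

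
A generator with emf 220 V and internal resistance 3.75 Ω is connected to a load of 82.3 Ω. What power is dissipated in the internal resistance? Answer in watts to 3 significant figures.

24.5 W

Internal loss is I²r, with I set by the total series resistance r+R.
I = ε / (r + R) = 220 / (3.75 + 82.3) = 2.557 A
P_int = I² r = (2.557)² × 3.75 = 24.51 W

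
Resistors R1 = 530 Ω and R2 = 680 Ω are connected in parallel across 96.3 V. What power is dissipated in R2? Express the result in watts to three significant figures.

R2 sits directly across the source, so P = V²/R with V = 96.3 V.
P_R2 = V² / R2 = (96.3)² / 680 Ω = 13.64 W

13.6 W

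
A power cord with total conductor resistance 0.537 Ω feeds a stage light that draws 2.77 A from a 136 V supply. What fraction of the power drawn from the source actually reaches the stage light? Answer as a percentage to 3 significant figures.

98.9 %

The power cord carries the full 2.77 A.
P_line = I² R_line = (2.770)² × 0.537 = 4.120 W
P_source = V I = 136 × 2.770 = 376.7 W; P_load = 372.6 W
η = P_load / P_source = 372.6 / 376.7 = 0.9891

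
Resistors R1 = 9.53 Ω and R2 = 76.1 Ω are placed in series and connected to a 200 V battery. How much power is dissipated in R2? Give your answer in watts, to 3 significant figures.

415 W

Since the resistors are in series they all carry the loop current I = V/R_total; the power in any one is I²R.
R_total = 9.53 + 76.1 = 85.63 Ω
I = V / R_total = 200 / 85.63 = 2.336 A
P_R2 = I² × R2 = (2.336)² × 76.1 = 415.1 W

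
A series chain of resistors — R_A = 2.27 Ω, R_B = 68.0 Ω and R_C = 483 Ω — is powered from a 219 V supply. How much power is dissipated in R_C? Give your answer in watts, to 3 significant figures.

75.7 W

Series elements share the same current, so find I first, then use P = I²R.
R_total = 2.27 + 68.0 + 483 = 553.3 Ω
I = V / R_total = 219 / 553.3 = 0.3958 A
P_R_C = I² × R_C = (0.3958)² × 483 = 75.68 W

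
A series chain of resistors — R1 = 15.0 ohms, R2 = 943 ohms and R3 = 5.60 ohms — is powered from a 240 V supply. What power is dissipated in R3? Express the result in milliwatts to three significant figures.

347 mW

The current is common to all series resistors; compute it, then apply P = I²R for the target.
R_total = 15.0 + 943 + 5.60 = 963.6 Ω
I = V / R_total = 240 / 963.6 = 0.2491 A
P_R3 = I² × R3 = (0.2491)² × 5.60 = 0.3474 W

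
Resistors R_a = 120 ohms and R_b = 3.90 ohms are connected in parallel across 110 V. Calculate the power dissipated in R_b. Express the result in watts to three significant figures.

Every branch has 110 V across it, so for R_b the power is simply V²/R.
P_R_b = V² / R_b = (110)² / 3.90 Ω = 3103 W

3100 W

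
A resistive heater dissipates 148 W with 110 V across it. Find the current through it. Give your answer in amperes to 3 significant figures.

Rearranging the power relation for the two known quantities gives I = P / V.
I = 148 / 110 = 1.345 A

1.35 A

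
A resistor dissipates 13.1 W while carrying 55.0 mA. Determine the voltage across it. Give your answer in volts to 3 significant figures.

238 V

From P = V I = I²R = V²/R, with the two given quantities we get V = P / I.
V = 13.1 / 0.05500 = 238.2 V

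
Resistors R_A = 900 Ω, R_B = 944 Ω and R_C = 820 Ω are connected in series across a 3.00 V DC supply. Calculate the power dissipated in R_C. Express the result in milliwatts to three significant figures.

1.04 mW

Series elements share the same current, so find I first, then use P = I²R.
R_total = 900 + 944 + 820 = 2664 Ω
I = V / R_total = 3.00 / 2664 = 0.001126 A
P_R_C = I² × R_C = (0.001126)² × 820 = 0.001040 W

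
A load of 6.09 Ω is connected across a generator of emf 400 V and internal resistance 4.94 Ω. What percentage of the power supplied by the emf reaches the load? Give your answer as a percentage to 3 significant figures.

55.2 %

η = P_load/(P_load+P_int) = I²R/(I²R+I²r) = R/(R+r) — the I² cancels for series elements.
η = R / (R + r) = 6.09 / (6.09 + 4.94) = 0.5521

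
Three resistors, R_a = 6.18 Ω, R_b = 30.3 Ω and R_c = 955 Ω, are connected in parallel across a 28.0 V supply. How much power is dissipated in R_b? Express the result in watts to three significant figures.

25.9 W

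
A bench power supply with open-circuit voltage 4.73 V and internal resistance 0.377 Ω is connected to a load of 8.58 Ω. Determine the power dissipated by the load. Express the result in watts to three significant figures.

Load and internal resistance form a series loop — compute the loop current, then the load power via I²R.
I = ε / (r + R) = 4.73 / (0.377 + 8.58) = 0.5281 A
P_load = I² R = (0.5281)² × 8.58 = 2.393 W

2.39 W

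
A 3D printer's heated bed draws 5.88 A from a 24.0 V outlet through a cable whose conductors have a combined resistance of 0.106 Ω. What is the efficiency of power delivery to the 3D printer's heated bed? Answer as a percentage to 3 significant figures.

The cable carries the full 5.88 A.
P_line = I² R_line = (5.880)² × 0.106 = 3.665 W
P_source = V I = 24.0 × 5.880 = 141.1 W; P_load = 137.5 W
η = P_load / P_source = 137.5 / 141.1 = 0.9740

97.4 %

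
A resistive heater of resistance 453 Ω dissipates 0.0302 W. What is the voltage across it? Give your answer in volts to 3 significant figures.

3.70 V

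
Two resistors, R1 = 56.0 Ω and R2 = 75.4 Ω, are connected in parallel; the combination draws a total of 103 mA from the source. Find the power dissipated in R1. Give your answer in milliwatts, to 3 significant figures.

196 mW

We need the common branch voltage; get it from I_total × R_eq, then P = V²/R for the branch.
1/R_eq = 1/56.0 + 1/75.4 ⇒ R_eq = 32.13 Ω
V = I_total × R_eq = 0.1030 × 32.13 = 3.310 V
P_R1 = V² / R1 = (3.310)² / 56.0 = 0.1956 W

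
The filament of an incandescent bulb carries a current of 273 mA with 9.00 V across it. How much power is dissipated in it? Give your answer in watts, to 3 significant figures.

2.46 W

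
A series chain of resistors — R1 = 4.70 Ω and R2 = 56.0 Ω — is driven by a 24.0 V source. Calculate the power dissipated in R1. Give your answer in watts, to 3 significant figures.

In a series string the same current flows through every resistor — find that current, then P = I²R for the one we want.
R_total = 4.70 + 56.0 = 60.70 Ω
I = V / R_total = 24.0 / 60.70 = 0.3954 A
P_R1 = I² × R1 = (0.3954)² × 4.70 = 0.7348 W

0.735 W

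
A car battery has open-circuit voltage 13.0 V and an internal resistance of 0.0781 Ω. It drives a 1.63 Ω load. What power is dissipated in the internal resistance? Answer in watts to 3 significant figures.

4.52 W

r is in series with the load, so it carries the full circuit current — the loss in it is I²r.
I = ε / (r + R) = 13.0 / (0.0781 + 1.63) = 7.611 A
P_int = I² r = (7.611)² × 0.0781 = 4.524 W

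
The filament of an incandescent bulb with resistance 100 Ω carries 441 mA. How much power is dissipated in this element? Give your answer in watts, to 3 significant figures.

19.4 W

The current through and the resistance of the element are both given; use P = I²R.
P = (0.4410 A)² × 100 Ω = 19.45 W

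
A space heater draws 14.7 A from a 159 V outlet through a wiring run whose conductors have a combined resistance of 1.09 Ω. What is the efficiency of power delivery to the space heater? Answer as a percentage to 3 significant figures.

The wiring run carries the full 14.7 A.
P_line = I² R_line = (14.70)² × 1.09 = 235.5 W
P_source = V I = 159 × 14.70 = 2337 W; P_load = 2102 W
η = P_load / P_source = 2102 / 2337 = 0.8992

89.9 %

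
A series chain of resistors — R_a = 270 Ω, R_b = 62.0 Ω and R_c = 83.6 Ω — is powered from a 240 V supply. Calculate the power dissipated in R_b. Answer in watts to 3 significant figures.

Every series element carries the same I. Get I from the total resistance, then P = I² × R_b.
R_total = 270 + 62.0 + 83.6 = 415.6 Ω
I = V / R_total = 240 / 415.6 = 0.5775 A
P_R_b = I² × R_b = (0.5775)² × 62.0 = 20.68 W

20.7 W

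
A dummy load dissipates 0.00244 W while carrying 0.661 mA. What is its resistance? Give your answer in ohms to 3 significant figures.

5580 Ω

Inverting the appropriate power form: R = P / I².
R = 0.00244 / (0.0006610)² = 5585 Ω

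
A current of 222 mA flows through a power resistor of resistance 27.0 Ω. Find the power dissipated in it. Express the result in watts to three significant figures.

1.33 W

The current through and the resistance of the element are both given; use P = I²R.
P = (0.2220 A)² × 27.0 Ω = 1.331 W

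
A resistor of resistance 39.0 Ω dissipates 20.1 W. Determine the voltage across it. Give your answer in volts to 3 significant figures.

28.0 V

The two known quantities fix the third via V = √(P R).
V = √(20.1 × 39.0) = 28.00 V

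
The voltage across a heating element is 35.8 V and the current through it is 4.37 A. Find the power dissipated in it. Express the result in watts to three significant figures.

With V and I both given, power follows immediately from P = V I.
P = 35.8 V × 4.370 A = 156.4 W

156 W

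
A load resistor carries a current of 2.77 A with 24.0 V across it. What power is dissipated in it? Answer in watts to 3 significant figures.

Both the voltage across and the current through the element are known, so P = V I applies directly.
P = 24.0 V × 2.770 A = 66.48 W

66.5 W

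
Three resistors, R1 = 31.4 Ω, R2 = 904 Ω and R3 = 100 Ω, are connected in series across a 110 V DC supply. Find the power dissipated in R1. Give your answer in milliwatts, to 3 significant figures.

354 mW

In a series string the same current flows through every resistor — find that current, then P = I²R for the one we want.
R_total = 31.4 + 904 + 100 = 1035 Ω
I = V / R_total = 110 / 1035 = 0.1062 A
P_R1 = I² × R1 = (0.1062)² × 31.4 = 0.3544 W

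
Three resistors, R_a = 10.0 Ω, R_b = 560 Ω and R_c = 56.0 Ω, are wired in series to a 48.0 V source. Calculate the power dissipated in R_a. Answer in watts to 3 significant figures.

0.0588 W

Since the resistors are in series they all carry the loop current I = V/R_total; the power in any one is I²R.
R_total = 10.0 + 560 + 56.0 = 626.0 Ω
I = V / R_total = 48.0 / 626.0 = 0.07668 A
P_R_a = I² × R_a = (0.07668)² × 10.0 = 0.05879 W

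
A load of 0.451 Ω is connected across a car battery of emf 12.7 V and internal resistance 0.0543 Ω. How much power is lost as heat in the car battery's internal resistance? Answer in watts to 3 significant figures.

34.3 W

The internal resistance carries the same current as the load; P_int = I²r.
I = ε / (r + R) = 12.7 / (0.0543 + 0.451) = 25.13 A
P_int = I² r = (25.13)² × 0.0543 = 34.30 W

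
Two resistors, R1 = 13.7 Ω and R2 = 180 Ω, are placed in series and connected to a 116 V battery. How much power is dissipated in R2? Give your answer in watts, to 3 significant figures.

The current is common to all series resistors; compute it, then apply P = I²R for the target.
R_total = 13.7 + 180 = 193.7 Ω
I = V / R_total = 116 / 193.7 = 0.5989 A
P_R2 = I² × R2 = (0.5989)² × 180 = 64.55 W

64.6 W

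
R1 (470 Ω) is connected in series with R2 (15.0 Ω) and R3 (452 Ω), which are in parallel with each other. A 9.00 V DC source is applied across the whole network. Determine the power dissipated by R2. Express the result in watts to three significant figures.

Reduce the parallel pair to R_p first; the network is then a simple series string.
R_p = (15.0×452)/(15.0+452) = 14.52 Ω
R_total = 470 + 14.52 = 484.5 Ω
I = V / R_total = 9.00 / 484.5 = 0.01858 A
Voltage across the parallel pair: V_p = I × R_p = 0.01858 × 14.52 = 0.2697 V
With V_p across R2, its power is V_p²/R2.
P_R2 = (0.2697)² / 15.0 = 0.004848 W

0.00485 W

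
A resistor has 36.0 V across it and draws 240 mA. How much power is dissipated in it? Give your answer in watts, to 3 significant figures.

8.64 W

Since both terminal voltage and current are stated, P = V I gives the power in one step.
P = 36.0 V × 0.2400 A = 8.640 W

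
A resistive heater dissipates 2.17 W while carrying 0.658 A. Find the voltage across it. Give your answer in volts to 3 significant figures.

3.30 V

Rearranging the power relation for the two known quantities gives V = P / I.
V = 2.17 / 0.6580 = 3.298 V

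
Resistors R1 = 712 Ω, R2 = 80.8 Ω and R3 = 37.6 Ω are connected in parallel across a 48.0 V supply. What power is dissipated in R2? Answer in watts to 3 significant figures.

28.5 W

The supply voltage appears across each parallel branch — just use P = V²/R2.
P_R2 = V² / R2 = (48.0)² / 80.8 Ω = 28.51 W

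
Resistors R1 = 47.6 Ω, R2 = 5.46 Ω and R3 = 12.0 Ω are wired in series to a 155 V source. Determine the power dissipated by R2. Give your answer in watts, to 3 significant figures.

31.0 W

In a series string the same current flows through every resistor — find that current, then P = I²R for the one we want.
R_total = 47.6 + 5.46 + 12.0 = 65.06 Ω
I = V / R_total = 155 / 65.06 = 2.382 A
P_R2 = I² × R2 = (2.382)² × 5.46 = 30.99 W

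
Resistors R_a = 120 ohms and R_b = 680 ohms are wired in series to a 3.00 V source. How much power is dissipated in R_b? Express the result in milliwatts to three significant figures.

9.56 mW

In a series string the same current flows through every resistor — find that current, then P = I²R for the one we want.
R_total = 120 + 680 = 800.0 Ω
I = V / R_total = 3.00 / 800.0 = 0.003750 A
P_R_b = I² × R_b = (0.003750)² × 680 = 0.009562 W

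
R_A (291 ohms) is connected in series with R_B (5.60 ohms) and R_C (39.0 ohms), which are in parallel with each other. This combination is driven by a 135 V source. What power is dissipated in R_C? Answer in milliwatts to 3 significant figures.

Replace R_B and R_C with their parallel equivalent so the circuit becomes R_A in series with R_p.
R_p = (5.60×39.0)/(5.60+39.0) = 4.897 Ω
R_total = 291 + 4.897 = 295.9 Ω
I = V / R_total = 135 / 295.9 = 0.4562 A
Voltage across the parallel pair: V_p = I × R_p = 0.4562 × 4.897 = 2.234 V
R_C sees V_p directly, so P = V_p² / R_C.
P_R_C = (2.234)² / 39.0 = 0.1280 W

128 mW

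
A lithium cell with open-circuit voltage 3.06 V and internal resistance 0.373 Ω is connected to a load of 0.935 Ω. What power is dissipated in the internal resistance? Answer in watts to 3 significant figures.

2.04 W

The internal resistance carries the same current as the load; P_int = I²r.
I = ε / (r + R) = 3.06 / (0.373 + 0.935) = 2.339 A
P_int = I² r = (2.339)² × 0.373 = 2.041 W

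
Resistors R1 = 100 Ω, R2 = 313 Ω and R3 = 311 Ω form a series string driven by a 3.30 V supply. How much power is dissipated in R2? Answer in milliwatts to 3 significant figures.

6.50 mW

The current is common to all series resistors; compute it, then apply P = I²R for the target.
R_total = 100 + 313 + 311 = 724.0 Ω
I = V / R_total = 3.30 / 724.0 = 0.004558 A
P_R2 = I² × R2 = (0.004558)² × 313 = 0.006503 W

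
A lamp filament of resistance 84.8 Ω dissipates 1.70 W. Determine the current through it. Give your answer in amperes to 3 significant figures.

0.142 A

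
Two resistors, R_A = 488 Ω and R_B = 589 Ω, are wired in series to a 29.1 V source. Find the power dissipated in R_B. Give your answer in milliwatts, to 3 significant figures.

430 mW

Since the resistors are in series they all carry the loop current I = V/R_total; the power in any one is I²R.
R_total = 488 + 589 = 1077 Ω
I = V / R_total = 29.1 / 1077 = 0.02702 A
P_R_B = I² × R_B = (0.02702)² × 589 = 0.4300 W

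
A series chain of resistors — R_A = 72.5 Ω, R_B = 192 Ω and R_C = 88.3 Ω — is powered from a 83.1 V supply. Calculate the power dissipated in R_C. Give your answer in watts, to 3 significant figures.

4.90 W

Since the resistors are in series they all carry the loop current I = V/R_total; the power in any one is I²R.
R_total = 72.5 + 192 + 88.3 = 352.8 Ω
I = V / R_total = 83.1 / 352.8 = 0.2355 A
P_R_C = I² × R_C = (0.2355)² × 88.3 = 4.899 W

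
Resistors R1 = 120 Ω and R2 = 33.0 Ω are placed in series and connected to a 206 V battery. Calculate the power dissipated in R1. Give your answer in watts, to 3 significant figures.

In a series string the same current flows through every resistor — find that current, then P = I²R for the one we want.
R_total = 120 + 33.0 = 153.0 Ω
I = V / R_total = 206 / 153.0 = 1.346 A
P_R1 = I² × R1 = (1.346)² × 120 = 217.5 W

218 W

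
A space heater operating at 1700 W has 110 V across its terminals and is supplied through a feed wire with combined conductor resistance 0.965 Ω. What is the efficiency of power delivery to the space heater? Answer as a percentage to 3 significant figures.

88.1 %

I = P / V = 1700 / 110 = 15.45 A through the feed wire.
P_line = I² R_line = (15.45)² × 0.965 = 230.5 W
P_source = P_load + P_line = 1700 + 230.5 = 1930 W
η = P_load / P_source = 1700 / 1930 = 0.8806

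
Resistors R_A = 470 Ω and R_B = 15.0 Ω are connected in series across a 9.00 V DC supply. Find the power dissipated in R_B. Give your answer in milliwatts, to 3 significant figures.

In a series string the same current flows through every resistor — find that current, then P = I²R for the one we want.
R_total = 470 + 15.0 = 485.0 Ω
I = V / R_total = 9.00 / 485.0 = 0.01856 A
P_R_B = I² × R_B = (0.01856)² × 15.0 = 0.005165 W

5.17 mW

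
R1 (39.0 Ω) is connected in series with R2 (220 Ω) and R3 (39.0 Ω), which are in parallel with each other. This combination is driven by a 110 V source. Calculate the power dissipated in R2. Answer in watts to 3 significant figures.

First combine the parallel branches into one equivalent R_p, then R1 + R_p is a series pair.
R_p = (220×39.0)/(220+39.0) = 33.13 Ω
R_total = 39.0 + 33.13 = 72.13 Ω
I = V / R_total = 110 / 72.13 = 1.525 A
Voltage across the parallel pair: V_p = I × R_p = 1.525 × 33.13 = 50.52 V
R2 sees V_p directly, so P = V_p² / R2.
P_R2 = (50.52)² / 220 = 11.60 W

11.6 W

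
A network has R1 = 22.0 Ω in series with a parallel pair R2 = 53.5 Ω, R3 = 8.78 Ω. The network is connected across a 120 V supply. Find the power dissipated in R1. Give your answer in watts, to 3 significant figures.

Reduce the parallel pair to R_p first; the network is then a simple series string.
R_p = (53.5×8.78)/(53.5+8.78) = 7.542 Ω
R_total = 22.0 + 7.542 = 29.54 Ω
I = V / R_total = 120 / 29.54 = 4.062 A
R1 is in the main series path, so its power is I²R1.
P_R1 = (4.062)² × 22.0 = 363.0 W

363 W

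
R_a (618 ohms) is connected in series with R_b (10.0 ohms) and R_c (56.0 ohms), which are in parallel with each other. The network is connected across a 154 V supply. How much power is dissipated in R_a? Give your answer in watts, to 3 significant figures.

Reduce the parallel pair to R_p first; the network is then a simple series string.
R_p = (10.0×56.0)/(10.0+56.0) = 8.485 Ω
R_total = 618 + 8.485 = 626.5 Ω
I = V / R_total = 154 / 626.5 = 0.2458 A
All the current flows through R_a; use P = I²R.
P_R_a = (0.2458)² × 618 = 37.34 W

37.3 W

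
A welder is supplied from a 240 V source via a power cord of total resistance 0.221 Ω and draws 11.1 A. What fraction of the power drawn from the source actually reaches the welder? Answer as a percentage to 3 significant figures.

99.0 %

The power cord carries the full 11.1 A.
P_line = I² R_line = (11.10)² × 0.221 = 27.23 W
P_source = V I = 240 × 11.10 = 2664 W; P_load = 2637 W
η = P_load / P_source = 2637 / 2664 = 0.9898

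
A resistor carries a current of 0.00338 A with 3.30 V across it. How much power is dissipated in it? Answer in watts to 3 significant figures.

0.0112 W

V and I are known directly — P = V I, no intermediate step needed.
P = 3.30 V × 0.003380 A = 0.01115 W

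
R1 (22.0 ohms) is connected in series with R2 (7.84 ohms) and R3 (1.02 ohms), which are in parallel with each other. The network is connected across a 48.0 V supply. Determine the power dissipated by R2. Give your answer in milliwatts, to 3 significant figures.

Reduce the parallel pair to R_p first; the network is then a simple series string.
R_p = (7.84×1.02)/(7.84+1.02) = 0.9026 Ω
R_total = 22.0 + 0.9026 = 22.90 Ω
I = V / R_total = 48.0 / 22.90 = 2.096 A
Voltage across the parallel pair: V_p = I × R_p = 2.096 × 0.9026 = 1.892 V
R2 sees V_p directly, so P = V_p² / R2.
P_R2 = (1.892)² / 7.84 = 0.4564 W

456 mW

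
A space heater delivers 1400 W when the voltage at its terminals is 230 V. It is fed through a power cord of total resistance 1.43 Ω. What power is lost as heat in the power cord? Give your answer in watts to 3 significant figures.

The power cord and load are in series, so the same current flows in both; the loss is I²R_line.
I = P / V = 1400 / 230 = 6.087 A through the power cord.
P_line = I² R_line = (6.087)² × 1.43 = 52.98 W

53.0 W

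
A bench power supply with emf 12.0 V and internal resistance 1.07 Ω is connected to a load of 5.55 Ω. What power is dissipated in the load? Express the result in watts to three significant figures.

With r and R in series, I = ε/(r+R); the load dissipates I²R.
I = ε / (r + R) = 12.0 / (1.07 + 5.55) = 1.813 A
P_load = I² R = (1.813)² × 5.55 = 18.24 W

18.2 W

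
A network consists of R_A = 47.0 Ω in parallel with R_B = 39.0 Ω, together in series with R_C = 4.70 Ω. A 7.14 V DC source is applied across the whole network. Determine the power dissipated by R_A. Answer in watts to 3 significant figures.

Combine R_A and R_B into their parallel equivalent first, reducing the network to two series resistors.
R_p = (47.0×39.0)/(47.0+39.0) = 21.31 Ω
R_total = R_p + 4.70 = 21.31 + 4.70 = 26.01 Ω
I = V / R_total = 7.14 / 26.01 = 0.2745 A
Voltage across the parallel pair: V_p = I × R_p = 0.2745 × 21.31 = 5.850 V
Use P = V²/R for R_A with V = V_p.
P_R_A = (5.850)² / 47.0 = 0.7281 W

0.728 W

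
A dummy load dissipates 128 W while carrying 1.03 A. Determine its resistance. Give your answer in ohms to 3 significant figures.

The two known quantities fix the third via R = P / I².
R = 128 / (1.030)² = 120.7 Ω

121 Ω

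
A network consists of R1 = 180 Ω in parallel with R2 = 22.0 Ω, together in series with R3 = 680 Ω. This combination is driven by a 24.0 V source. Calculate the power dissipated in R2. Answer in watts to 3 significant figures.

Combine R1 and R2 into their parallel equivalent first, reducing the network to two series resistors.
R_p = (180×22.0)/(180+22.0) = 19.60 Ω
R_total = R_p + 680 = 19.60 + 680 = 699.6 Ω
I = V / R_total = 24.0 / 699.6 = 0.03431 A
Voltage across the parallel pair: V_p = I × R_p = 0.03431 × 19.60 = 0.6725 V
R2 sits across V_p; its power is V_p²/R.
P_R2 = (0.6725)² / 22.0 = 0.02056 W

0.0206 W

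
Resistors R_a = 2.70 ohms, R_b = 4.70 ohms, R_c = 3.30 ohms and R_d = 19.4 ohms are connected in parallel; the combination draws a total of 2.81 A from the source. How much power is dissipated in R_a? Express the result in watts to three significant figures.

3.33 W

We need the common branch voltage; get it from I_total × R_eq, then P = V²/R for the branch.
1/R_eq = 1/2.70 + 1/4.70 + 1/3.30 + 1/19.4 ⇒ R_eq = 1.066 Ω
V = I_total × R_eq = 2.810 × 1.066 = 2.997 V
P_R_a = V² / R_a = (2.997)² / 2.70 = 3.326 W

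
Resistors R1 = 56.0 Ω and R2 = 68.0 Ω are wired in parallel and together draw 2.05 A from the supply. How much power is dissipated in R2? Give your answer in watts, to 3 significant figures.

We need the common branch voltage; get it from I_total × R_eq, then P = V²/R for the branch.
1/R_eq = 1/56.0 + 1/68.0 ⇒ R_eq = 30.71 Ω
V = I_total × R_eq = 2.050 × 30.71 = 62.95 V
P_R2 = V² / R2 = (62.95)² / 68.0 = 58.28 W

58.3 W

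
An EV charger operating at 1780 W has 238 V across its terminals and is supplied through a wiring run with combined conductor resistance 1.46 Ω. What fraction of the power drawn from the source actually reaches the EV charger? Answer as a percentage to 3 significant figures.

I = P / V = 1780 / 238 = 7.479 A through the wiring run.
P_line = I² R_line = (7.479)² × 1.46 = 81.67 W
P_source = P_load + P_line = 1780 + 81.67 = 1862 W
η = P_load / P_source = 1780 / 1862 = 0.9561

95.6 %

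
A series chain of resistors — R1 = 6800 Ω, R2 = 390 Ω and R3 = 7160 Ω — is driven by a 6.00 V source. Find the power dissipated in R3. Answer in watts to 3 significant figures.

Every series element carries the same I. Get I from the total resistance, then P = I² × R3.
R_total = 6800 + 390 + 7160 = 14350 Ω
I = V / R_total = 6.00 / 14350 = 0.0004181 A
P_R3 = I² × R3 = (0.0004181)² × 7160 = 0.001252 W

0.00125 W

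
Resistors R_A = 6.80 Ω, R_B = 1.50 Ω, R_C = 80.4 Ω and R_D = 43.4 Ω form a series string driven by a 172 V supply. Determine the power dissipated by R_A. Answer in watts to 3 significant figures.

The current is common to all series resistors; compute it, then apply P = I²R for the target.
R_total = 6.80 + 1.50 + 80.4 + 43.4 = 132.1 Ω
I = V / R_total = 172 / 132.1 = 1.302 A
P_R_A = I² × R_A = (1.302)² × 6.80 = 11.53 W

11.5 W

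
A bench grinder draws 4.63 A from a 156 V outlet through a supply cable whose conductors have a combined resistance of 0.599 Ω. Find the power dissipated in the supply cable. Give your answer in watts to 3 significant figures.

Line loss is just I²R for the cable — we know both I and R_line directly.
The supply cable carries the full 4.63 A.
P_line = I² R_line = (4.630)² × 0.599 = 12.84 W

12.8 W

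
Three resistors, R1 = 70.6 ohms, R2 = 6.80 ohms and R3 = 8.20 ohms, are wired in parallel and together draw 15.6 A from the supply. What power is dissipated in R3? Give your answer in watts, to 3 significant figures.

370 W

The branches share the same voltage, but only the total current is given — find V from the equivalent resistance first.
1/R_eq = 1/70.6 + 1/6.80 + 1/8.20 ⇒ R_eq = 3.531 Ω
V = I_total × R_eq = 15.60 × 3.531 = 55.09 V
P_R3 = V² / R3 = (55.09)² / 8.20 = 370.1 W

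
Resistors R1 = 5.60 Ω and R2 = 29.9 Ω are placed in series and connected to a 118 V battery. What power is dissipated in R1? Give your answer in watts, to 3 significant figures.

61.9 W

In a series string the same current flows through every resistor — find that current, then P = I²R for the one we want.
R_total = 5.60 + 29.9 = 35.50 Ω
I = V / R_total = 118 / 35.50 = 3.324 A
P_R1 = I² × R1 = (3.324)² × 5.60 = 61.87 W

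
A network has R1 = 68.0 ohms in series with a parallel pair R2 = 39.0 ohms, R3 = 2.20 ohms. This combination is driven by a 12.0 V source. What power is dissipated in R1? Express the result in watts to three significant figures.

Replace R2 and R3 with their parallel equivalent so the circuit becomes R1 in series with R_p.
R_p = (39.0×2.20)/(39.0+2.20) = 2.083 Ω
R_total = 68.0 + 2.083 = 70.08 Ω
I = V / R_total = 12.0 / 70.08 = 0.1712 A
The full supply current passes through R1: P = I²R.
P_R1 = (0.1712)² × 68.0 = 1.994 W

1.99 W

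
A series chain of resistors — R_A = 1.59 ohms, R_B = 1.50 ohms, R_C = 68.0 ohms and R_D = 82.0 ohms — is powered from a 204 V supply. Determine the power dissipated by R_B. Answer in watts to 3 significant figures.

2.66 W

In a series string the same current flows through every resistor — find that current, then P = I²R for the one we want.
R_total = 1.59 + 1.50 + 68.0 + 82.0 = 153.1 Ω
I = V / R_total = 204 / 153.1 = 1.333 A
P_R_B = I² × R_B = (1.333)² × 1.50 = 2.664 W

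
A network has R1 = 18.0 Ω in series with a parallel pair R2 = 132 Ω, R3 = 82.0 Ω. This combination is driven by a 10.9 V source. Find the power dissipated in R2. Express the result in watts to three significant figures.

Collapse R2‖R3 to a single equivalent, reducing the network to two series elements.
R_p = (132×82.0)/(132+82.0) = 50.58 Ω
R_total = 18.0 + 50.58 = 68.58 Ω
I = V / R_total = 10.9 / 68.58 = 0.1589 A
Voltage across the parallel pair: V_p = I × R_p = 0.1589 × 50.58 = 8.039 V
R2 is across V_p, so use P = V²/R for that branch.
P_R2 = (8.039)² / 132 = 0.4896 W

0.490 W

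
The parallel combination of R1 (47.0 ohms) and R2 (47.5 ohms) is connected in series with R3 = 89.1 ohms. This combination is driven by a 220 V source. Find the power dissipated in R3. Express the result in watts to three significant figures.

339 W

Collapse the R1‖R2 pair into one equivalent R_p; then R_p and R3 form a series string.
R_p = (47.0×47.5)/(47.0+47.5) = 23.62 Ω
R_total = R_p + 89.1 = 23.62 + 89.1 = 112.7 Ω
I = V / R_total = 220 / 112.7 = 1.952 A
R3 is the series element, so its power is I²R.
P_R3 = (1.952)² × 89.1 = 339.4 W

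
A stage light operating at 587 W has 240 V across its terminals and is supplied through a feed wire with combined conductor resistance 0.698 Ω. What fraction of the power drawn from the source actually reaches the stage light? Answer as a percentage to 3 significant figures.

99.3 %

I = P / V = 587 / 240 = 2.446 A through the feed wire.
P_line = I² R_line = (2.446)² × 0.698 = 4.176 W
P_source = P_load + P_line = 587.0 + 4.176 = 591.2 W
η = P_load / P_source = 587.0 / 591.2 = 0.9929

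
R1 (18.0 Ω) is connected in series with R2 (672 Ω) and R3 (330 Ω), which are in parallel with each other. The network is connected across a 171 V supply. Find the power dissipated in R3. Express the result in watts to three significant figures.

First combine the parallel branches into one equivalent R_p, then R1 + R_p is a series pair.
R_p = (672×330)/(672+330) = 221.3 Ω
R_total = 18.0 + 221.3 = 239.3 Ω
I = V / R_total = 171 / 239.3 = 0.7145 A
Voltage across the parallel pair: V_p = I × R_p = 0.7145 × 221.3 = 158.1 V
R3 sees V_p directly, so P = V_p² / R3.
P_R3 = (158.1)² / 330 = 75.78 W

75.8 W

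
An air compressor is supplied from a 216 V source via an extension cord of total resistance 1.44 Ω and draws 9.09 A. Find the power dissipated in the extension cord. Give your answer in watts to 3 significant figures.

119 W

The extension cord and load are in series, so the same current flows in both; the loss is I²R_line.
The extension cord carries the full 9.09 A.
P_line = I² R_line = (9.090)² × 1.44 = 119.0 W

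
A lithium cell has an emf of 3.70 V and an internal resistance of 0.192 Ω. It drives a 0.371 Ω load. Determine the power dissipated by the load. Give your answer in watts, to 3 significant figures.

With r and R in series, I = ε/(r+R); the load dissipates I²R.
I = ε / (r + R) = 3.70 / (0.192 + 0.371) = 6.572 A
P_load = I² R = (6.572)² × 0.371 = 16.02 W

16.0 W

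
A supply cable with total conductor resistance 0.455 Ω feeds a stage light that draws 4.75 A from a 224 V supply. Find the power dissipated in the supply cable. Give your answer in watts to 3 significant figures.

10.3 W

The supply cable and load are in series, so the same current flows in both; the loss is I²R_line.
The supply cable carries the full 4.75 A.
P_line = I² R_line = (4.750)² × 0.455 = 10.27 W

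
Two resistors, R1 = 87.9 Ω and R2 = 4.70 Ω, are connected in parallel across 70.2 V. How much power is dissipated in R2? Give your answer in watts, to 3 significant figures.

1050 W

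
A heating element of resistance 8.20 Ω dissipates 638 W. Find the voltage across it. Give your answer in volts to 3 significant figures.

72.3 V

Inverting the appropriate power form: V = √(P R).
V = √(638 × 8.20) = 72.33 V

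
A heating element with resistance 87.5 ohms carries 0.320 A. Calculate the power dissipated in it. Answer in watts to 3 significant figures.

8.96 W

Knowing I and R, the power is just I²R — no need to find V first.
P = (0.3200 A)² × 87.5 Ω = 8.960 W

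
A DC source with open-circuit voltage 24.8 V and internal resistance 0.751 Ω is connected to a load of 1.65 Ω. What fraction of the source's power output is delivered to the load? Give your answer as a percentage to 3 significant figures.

Both r and R carry the same current, so the power split is just the resistance split: η = R/(R+r).
η = R / (R + r) = 1.65 / (1.65 + 0.751) = 0.6872

68.7 %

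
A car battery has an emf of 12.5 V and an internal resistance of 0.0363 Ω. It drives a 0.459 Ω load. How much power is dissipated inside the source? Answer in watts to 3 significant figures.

23.1 W

The source's internal resistance is just another series element carrying I; its dissipation is I²r.
I = ε / (r + R) = 12.5 / (0.0363 + 0.459) = 25.24 A
P_int = I² r = (25.24)² × 0.0363 = 23.12 W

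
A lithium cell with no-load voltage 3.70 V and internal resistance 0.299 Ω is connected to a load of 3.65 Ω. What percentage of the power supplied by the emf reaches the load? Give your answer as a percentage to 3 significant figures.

η = P_load/(P_load+P_int) = I²R/(I²R+I²r) = R/(R+r) — the I² cancels for series elements.
η = R / (R + r) = 3.65 / (3.65 + 0.299) = 0.9243

92.4 %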